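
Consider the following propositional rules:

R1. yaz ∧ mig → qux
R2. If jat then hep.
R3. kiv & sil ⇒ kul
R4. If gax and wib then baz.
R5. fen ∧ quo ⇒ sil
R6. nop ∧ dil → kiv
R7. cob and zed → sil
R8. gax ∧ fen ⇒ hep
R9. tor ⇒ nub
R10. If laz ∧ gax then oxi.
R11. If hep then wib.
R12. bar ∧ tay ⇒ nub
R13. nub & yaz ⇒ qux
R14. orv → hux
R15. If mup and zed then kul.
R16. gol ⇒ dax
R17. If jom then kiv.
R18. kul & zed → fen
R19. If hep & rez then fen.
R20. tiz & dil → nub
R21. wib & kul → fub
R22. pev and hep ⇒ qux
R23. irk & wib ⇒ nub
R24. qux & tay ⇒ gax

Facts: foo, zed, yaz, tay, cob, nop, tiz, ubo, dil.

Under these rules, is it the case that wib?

kiv  (by R6: nop, dil)
sil  (by R7: cob, zed)
nub  (by R20: tiz, dil)
kul  (by R3: kiv, sil)
qux  (by R13: nub, yaz)
fen  (by R18: kul, zed)
gax  (by R24: qux, tay)
hep  (by R8: gax, fen)
wib  (by R11: hep)

Yes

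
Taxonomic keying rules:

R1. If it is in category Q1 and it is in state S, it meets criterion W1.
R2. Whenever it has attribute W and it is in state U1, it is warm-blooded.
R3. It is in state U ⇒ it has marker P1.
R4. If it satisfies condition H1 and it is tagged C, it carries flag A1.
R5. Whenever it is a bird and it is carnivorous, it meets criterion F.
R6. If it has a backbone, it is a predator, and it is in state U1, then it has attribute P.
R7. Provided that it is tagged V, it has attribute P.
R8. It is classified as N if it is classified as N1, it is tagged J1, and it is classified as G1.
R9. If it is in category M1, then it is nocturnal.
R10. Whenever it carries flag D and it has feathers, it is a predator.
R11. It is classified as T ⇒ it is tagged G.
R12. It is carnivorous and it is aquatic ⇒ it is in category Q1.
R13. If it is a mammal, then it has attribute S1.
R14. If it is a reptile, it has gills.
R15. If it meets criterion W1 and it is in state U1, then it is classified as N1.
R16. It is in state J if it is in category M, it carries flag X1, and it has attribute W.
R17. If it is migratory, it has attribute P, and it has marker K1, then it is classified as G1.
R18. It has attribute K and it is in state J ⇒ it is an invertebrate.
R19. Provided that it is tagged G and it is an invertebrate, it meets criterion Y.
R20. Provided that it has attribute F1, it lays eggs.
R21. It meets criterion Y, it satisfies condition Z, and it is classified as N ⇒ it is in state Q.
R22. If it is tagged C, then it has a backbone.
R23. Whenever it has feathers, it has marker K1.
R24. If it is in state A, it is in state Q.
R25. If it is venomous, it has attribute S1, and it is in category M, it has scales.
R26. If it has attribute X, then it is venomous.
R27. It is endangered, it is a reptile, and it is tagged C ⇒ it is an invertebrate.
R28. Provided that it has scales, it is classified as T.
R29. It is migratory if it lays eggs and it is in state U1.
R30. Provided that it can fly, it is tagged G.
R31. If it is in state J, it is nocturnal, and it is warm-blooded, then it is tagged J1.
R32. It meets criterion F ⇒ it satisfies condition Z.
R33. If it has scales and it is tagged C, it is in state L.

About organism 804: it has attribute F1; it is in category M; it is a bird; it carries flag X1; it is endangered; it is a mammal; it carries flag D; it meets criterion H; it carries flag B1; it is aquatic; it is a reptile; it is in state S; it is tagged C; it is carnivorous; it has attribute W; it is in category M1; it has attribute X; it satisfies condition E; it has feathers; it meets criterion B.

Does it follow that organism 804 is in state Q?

No

Forward chaining from the given facts derives: meets criterion F, is nocturnal, is a predator, is in category Q1, has attribute S1, has gills, is in state J, lays eggs, has a backbone, has marker K1, is venomous, is an invertebrate, satisfies condition Z, meets criterion W1, has scales, is classified as T, is in state L, is tagged G, meets criterion Y.
Rules concluding "it is in state Q": R21 needs "it is classified as N"; R24 needs "it is in state A" — none of these are established.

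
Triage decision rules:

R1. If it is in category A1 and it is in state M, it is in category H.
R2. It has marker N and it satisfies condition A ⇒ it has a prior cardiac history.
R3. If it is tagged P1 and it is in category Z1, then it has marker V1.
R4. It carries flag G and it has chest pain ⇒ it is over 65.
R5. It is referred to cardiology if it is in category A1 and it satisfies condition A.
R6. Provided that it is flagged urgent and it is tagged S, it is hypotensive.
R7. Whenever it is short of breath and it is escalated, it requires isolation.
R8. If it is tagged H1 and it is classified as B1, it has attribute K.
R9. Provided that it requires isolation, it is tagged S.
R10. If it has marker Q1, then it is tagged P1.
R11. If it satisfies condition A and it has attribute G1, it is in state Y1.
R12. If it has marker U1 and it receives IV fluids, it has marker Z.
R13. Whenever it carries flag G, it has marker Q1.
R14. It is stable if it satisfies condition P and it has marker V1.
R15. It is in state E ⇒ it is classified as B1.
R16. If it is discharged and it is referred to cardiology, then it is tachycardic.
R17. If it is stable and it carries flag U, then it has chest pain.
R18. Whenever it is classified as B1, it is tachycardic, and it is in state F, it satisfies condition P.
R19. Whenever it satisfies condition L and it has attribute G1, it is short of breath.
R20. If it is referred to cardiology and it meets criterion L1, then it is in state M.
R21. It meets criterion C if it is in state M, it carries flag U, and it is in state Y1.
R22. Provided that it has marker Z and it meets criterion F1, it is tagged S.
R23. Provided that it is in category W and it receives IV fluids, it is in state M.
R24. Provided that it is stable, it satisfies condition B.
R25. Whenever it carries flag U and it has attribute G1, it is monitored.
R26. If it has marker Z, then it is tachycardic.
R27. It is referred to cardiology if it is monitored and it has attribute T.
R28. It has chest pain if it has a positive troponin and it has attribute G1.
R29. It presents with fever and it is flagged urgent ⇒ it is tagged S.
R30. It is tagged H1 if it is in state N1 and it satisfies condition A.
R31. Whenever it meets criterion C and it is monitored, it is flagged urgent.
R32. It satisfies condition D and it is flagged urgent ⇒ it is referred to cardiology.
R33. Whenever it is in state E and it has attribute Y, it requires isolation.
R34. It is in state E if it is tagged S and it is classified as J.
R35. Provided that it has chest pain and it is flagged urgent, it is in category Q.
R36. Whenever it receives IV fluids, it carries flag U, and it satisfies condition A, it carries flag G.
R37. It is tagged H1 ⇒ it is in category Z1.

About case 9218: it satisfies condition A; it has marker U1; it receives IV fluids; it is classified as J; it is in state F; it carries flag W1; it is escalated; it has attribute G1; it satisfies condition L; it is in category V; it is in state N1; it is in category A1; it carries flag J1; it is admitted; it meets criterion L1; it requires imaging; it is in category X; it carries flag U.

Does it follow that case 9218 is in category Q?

By R5 (it is in category A1, it satisfies condition A): it is referred to cardiology.
By R11 (it satisfies condition A, it has attribute G1): it is in state Y1.
By R12 (it has marker U1, it receives IV fluids): it has marker Z.
By R19 (it satisfies condition L, it has attribute G1): it is short of breath.
By R20 (it is referred to cardiology, it meets criterion L1): it is in state M.
By R21 (it is in state M, it carries flag U, it is in state Y1): it meets criterion C.
By R25 (it carries flag U, it has attribute G1): it is monitored.
By R26 (it has marker Z): it is tachycardic.
By R30 (it is in state N1, it satisfies condition A): it is tagged H1.
By R31 (it meets criterion C, it is monitored): it is flagged urgent.
By R36 (it receives IV fluids, it carries flag U, it satisfies condition A): it carries flag G.
By R37 (it is tagged H1): it is in category Z1.
By R7 (it is short of breath, it is escalated): it requires isolation.
By R9 (it requires isolation): it is tagged S.
By R13 (it carries flag G): it has marker Q1.
By R34 (it is tagged S, it is classified as J): it is in state E.
By R10 (it has marker Q1): it is tagged P1.
By R15 (it is in state E): it is classified as B1.
By R18 (it is classified as B1, it is tachycardic, it is in state F): it satisfies condition P.
By R3 (it is tagged P1, it is in category Z1): it has marker V1.
By R14 (it satisfies condition P, it has marker V1): it is stable.
By R17 (it is stable, it carries flag U): it has chest pain.
By R35 (it has chest pain, it is flagged urgent): it is in category Q.

Yes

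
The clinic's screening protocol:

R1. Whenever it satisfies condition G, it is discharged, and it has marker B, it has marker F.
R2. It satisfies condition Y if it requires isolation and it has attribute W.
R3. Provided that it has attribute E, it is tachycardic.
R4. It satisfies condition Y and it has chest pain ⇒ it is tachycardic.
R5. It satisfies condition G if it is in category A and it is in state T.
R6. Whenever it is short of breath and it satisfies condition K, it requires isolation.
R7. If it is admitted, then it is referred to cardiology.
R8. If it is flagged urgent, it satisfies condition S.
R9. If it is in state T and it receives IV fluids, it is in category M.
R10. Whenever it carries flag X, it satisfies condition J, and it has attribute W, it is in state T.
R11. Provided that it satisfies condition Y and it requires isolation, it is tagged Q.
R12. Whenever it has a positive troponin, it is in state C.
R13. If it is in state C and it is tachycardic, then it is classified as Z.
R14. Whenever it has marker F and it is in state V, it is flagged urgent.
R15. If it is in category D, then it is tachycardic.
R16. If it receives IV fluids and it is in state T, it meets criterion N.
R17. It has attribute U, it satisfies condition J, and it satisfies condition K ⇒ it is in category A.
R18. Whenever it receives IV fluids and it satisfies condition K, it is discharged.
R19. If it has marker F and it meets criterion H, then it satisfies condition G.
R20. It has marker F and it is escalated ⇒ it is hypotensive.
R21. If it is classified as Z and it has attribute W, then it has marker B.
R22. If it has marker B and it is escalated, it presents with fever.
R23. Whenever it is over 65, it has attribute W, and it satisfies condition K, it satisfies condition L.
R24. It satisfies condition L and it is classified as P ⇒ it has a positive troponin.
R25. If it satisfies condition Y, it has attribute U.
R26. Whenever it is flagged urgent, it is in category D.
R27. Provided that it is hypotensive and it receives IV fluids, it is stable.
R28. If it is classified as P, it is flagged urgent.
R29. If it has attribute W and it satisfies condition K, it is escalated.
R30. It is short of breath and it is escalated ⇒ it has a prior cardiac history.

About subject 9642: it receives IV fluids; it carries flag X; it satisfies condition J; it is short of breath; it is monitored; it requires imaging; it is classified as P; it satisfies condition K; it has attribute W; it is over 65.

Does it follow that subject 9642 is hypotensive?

Yes

By R6 (it is short of breath, it satisfies condition K): it requires isolation.
By R10 (it carries flag X, it satisfies condition J, it has attribute W): it is in state T.
By R18 (it receives IV fluids, it satisfies condition K): it is discharged.
By R23 (it is over 65, it has attribute W, it satisfies condition K): it satisfies condition L.
By R24 (it satisfies condition L, it is classified as P): it has a positive troponin.
By R28 (it is classified as P): it is flagged urgent.
By R29 (it has attribute W, it satisfies condition K): it is escalated.
By R2 (it requires isolation, it has attribute W): it satisfies condition Y.
By R12 (it has a positive troponin): it is in state C.
By R25 (it satisfies condition Y): it has attribute U.
By R26 (it is flagged urgent): it is in category D.
By R15 (it is in category D): it is tachycardic.
By R17 (it has attribute U, it satisfies condition J, it satisfies condition K): it is in category A.
By R5 (it is in category A, it is in state T): it satisfies condition G.
By R13 (it is in state C, it is tachycardic): it is classified as Z.
By R21 (it is classified as Z, it has attribute W): it has marker B.
By R1 (it satisfies condition G, it is discharged, it has marker B): it has marker F.
By R20 (it has marker F, it is escalated): it is hypotensive.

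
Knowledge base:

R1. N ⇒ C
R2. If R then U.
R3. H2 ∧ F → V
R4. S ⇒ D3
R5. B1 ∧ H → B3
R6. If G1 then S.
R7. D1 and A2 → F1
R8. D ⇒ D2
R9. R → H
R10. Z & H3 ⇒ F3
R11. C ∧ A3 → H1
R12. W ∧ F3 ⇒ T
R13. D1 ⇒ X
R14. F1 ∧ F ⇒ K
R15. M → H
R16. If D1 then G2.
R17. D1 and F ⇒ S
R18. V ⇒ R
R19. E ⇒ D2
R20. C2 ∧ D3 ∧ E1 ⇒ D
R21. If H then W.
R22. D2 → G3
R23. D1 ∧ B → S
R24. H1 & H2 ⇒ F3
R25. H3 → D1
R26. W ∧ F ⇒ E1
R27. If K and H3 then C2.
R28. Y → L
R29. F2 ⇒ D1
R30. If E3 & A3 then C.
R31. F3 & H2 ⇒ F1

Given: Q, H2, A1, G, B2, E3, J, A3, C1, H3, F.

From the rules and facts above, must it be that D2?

V  (by R3: H2, F)
R  (by R18: V)
D1  (by R25: H3)
C  (by R30: E3, A3)
H  (by R9: R)
H1  (by R11: C, A3)
S  (by R17: D1, F)
W  (by R21: H)
F3  (by R24: H1, H2)
E1  (by R26: W, F)
F1  (by R31: F3, H2)
D3  (by R4: S)
K  (by R14: F1, F)
C2  (by R27: K, H3)
D  (by R20: C2, D3, E1)
D2  (by R8: D)

Yes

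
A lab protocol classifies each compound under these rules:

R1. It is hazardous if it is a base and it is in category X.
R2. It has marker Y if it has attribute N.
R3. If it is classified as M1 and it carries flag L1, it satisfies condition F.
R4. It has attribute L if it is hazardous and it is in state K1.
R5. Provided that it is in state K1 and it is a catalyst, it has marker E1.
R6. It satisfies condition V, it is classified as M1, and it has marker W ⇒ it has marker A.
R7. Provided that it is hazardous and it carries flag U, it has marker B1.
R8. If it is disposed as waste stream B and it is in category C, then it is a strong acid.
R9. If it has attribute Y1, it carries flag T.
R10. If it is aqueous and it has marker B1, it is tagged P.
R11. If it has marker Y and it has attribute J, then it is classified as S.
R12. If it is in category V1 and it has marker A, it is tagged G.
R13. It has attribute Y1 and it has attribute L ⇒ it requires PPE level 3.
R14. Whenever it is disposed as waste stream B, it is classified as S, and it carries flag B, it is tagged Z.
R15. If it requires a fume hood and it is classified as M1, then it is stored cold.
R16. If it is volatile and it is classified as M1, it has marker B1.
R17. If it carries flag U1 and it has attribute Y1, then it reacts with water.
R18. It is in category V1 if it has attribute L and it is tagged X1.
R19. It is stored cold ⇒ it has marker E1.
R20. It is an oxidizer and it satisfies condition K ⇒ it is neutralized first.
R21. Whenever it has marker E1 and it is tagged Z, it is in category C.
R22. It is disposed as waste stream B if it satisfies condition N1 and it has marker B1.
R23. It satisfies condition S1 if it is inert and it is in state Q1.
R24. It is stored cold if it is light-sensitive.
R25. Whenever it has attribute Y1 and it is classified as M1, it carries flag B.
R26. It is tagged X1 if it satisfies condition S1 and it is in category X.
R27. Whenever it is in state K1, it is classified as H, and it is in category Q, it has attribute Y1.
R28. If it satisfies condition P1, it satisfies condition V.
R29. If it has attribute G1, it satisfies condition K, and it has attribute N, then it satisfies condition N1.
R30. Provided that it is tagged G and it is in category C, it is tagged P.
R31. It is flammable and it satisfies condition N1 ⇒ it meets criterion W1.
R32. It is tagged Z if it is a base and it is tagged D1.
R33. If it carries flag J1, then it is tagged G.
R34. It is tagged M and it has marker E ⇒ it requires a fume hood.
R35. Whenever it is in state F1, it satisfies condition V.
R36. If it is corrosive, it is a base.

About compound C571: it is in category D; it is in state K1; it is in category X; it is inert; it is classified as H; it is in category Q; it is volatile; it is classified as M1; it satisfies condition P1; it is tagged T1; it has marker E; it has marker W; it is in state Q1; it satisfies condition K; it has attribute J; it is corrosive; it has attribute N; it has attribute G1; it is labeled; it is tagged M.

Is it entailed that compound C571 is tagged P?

By R2 (it has attribute N): it has marker Y.
By R11 (it has marker Y, it has attribute J): it is classified as S.
By R16 (it is volatile, it is classified as M1): it has marker B1.
By R23 (it is inert, it is in state Q1): it satisfies condition S1.
By R26 (it satisfies condition S1, it is in category X): it is tagged X1.
By R27 (it is in state K1, it is classified as H, it is in category Q): it has attribute Y1.
By R28 (it satisfies condition P1): it satisfies condition V.
By R29 (it has attribute G1, it satisfies condition K, it has attribute N): it satisfies condition N1.
By R34 (it is tagged M, it has marker E): it requires a fume hood.
By R36 (it is corrosive): it is a base.
By R1 (it is a base, it is in category X): it is hazardous.
By R4 (it is hazardous, it is in state K1): it has attribute L.
By R6 (it satisfies condition V, it is classified as M1, it has marker W): it has marker A.
By R15 (it requires a fume hood, it is classified as M1): it is stored cold.
By R18 (it has attribute L, it is tagged X1): it is in category V1.
By R19 (it is stored cold): it has marker E1.
By R22 (it satisfies condition N1, it has marker B1): it is disposed as waste stream B.
By R25 (it has attribute Y1, it is classified as M1): it carries flag B.
By R12 (it is in category V1, it has marker A): it is tagged G.
By R14 (it is disposed as waste stream B, it is classified as S, it carries flag B): it is tagged Z.
By R21 (it has marker E1, it is tagged Z): it is in category C.
By R30 (it is tagged G, it is in category C): it is tagged P.

Yes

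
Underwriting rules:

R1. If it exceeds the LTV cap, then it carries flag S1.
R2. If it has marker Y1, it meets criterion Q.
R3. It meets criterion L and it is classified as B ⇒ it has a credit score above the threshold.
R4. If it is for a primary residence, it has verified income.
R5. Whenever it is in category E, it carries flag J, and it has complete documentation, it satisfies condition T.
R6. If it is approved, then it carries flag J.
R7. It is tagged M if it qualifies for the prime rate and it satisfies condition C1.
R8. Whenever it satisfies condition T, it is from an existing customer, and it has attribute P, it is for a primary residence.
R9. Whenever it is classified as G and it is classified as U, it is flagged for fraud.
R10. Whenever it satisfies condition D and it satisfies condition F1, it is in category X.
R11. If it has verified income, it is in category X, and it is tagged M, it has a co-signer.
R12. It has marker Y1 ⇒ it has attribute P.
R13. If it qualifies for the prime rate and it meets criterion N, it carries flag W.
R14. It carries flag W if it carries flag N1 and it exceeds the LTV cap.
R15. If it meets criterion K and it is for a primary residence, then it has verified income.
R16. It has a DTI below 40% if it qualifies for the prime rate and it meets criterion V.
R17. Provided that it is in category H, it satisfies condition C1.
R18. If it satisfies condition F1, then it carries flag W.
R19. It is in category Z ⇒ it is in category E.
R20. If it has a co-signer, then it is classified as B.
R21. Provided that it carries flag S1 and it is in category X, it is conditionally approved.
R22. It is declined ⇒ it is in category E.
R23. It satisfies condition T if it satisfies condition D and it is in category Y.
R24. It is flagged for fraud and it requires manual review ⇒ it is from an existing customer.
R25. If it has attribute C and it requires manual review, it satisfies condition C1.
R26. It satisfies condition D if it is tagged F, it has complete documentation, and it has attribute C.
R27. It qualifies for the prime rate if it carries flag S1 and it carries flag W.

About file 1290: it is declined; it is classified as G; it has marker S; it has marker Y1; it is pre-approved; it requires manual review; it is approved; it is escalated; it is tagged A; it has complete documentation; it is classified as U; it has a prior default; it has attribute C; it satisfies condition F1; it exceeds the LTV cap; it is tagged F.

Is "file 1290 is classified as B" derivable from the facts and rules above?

By R1 (it exceeds the LTV cap): it carries flag S1.
By R6 (it is approved): it carries flag J.
By R9 (it is classified as G, it is classified as U): it is flagged for fraud.
By R12 (it has marker Y1): it has attribute P.
By R18 (it satisfies condition F1): it carries flag W.
By R22 (it is declined): it is in category E.
By R24 (it is flagged for fraud, it requires manual review): it is from an existing customer.
By R25 (it has attribute C, it requires manual review): it satisfies condition C1.
By R26 (it is tagged F, it has complete documentation, it has attribute C): it satisfies condition D.
By R27 (it carries flag S1, it carries flag W): it qualifies for the prime rate.
By R5 (it is in category E, it carries flag J, it has complete documentation): it satisfies condition T.
By R7 (it qualifies for the prime rate, it satisfies condition C1): it is tagged M.
By R8 (it satisfies condition T, it is from an existing customer, it has attribute P): it is for a primary residence.
By R10 (it satisfies condition D, it satisfies condition F1): it is in category X.
By R4 (it is for a primary residence): it has verified income.
By R11 (it has verified income, it is in category X, it is tagged M): it has a co-signer.
By R20 (it has a co-signer): it is classified as B.

Yes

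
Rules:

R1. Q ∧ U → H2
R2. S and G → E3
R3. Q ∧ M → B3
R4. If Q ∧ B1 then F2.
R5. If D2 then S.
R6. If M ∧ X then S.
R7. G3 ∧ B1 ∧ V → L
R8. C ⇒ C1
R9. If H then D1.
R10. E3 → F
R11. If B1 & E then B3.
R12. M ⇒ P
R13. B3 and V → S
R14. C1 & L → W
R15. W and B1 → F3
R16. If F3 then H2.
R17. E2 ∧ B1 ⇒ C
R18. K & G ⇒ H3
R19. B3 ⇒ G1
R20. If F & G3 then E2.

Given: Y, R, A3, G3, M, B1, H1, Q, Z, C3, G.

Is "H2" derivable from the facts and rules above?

No

Forward chaining from the given facts derives: B3, F2, P, G1.
Rules concluding H2: R1 needs U; R16 needs F3 — none of these are established.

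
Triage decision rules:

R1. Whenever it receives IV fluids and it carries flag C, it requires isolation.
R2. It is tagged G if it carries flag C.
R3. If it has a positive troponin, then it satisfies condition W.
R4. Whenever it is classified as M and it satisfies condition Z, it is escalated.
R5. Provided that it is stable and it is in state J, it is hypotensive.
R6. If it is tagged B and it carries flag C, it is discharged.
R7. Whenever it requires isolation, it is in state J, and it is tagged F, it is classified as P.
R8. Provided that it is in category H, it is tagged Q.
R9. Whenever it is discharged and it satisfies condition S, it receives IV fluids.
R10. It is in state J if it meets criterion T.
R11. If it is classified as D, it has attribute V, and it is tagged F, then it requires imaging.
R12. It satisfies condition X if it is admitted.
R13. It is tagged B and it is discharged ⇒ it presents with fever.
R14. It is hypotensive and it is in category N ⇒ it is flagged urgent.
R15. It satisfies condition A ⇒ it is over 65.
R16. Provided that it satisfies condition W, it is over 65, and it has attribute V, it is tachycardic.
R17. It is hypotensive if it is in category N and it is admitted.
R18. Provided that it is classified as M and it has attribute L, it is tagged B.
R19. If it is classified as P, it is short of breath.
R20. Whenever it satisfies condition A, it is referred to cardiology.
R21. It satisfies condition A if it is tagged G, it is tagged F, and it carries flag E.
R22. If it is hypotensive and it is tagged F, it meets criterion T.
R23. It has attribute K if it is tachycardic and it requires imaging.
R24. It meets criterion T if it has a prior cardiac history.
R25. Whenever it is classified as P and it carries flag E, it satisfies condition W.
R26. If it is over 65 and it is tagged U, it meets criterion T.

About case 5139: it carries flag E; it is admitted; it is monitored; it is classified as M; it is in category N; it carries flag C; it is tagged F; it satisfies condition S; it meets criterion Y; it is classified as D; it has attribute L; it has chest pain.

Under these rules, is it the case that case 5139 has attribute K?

No

Forward chaining from the given facts derives: is tagged G, satisfies condition X, is hypotensive, is tagged B, satisfies condition A, meets criterion T, is discharged, receives IV fluids, is in state J, presents with fever, is flagged urgent, is over 65, is referred to cardiology, requires isolation, is classified as P, is short of breath, satisfies condition W.
The only rule concluding "it has attribute K" is R23, which needs "it is tachycardic"; that is never established.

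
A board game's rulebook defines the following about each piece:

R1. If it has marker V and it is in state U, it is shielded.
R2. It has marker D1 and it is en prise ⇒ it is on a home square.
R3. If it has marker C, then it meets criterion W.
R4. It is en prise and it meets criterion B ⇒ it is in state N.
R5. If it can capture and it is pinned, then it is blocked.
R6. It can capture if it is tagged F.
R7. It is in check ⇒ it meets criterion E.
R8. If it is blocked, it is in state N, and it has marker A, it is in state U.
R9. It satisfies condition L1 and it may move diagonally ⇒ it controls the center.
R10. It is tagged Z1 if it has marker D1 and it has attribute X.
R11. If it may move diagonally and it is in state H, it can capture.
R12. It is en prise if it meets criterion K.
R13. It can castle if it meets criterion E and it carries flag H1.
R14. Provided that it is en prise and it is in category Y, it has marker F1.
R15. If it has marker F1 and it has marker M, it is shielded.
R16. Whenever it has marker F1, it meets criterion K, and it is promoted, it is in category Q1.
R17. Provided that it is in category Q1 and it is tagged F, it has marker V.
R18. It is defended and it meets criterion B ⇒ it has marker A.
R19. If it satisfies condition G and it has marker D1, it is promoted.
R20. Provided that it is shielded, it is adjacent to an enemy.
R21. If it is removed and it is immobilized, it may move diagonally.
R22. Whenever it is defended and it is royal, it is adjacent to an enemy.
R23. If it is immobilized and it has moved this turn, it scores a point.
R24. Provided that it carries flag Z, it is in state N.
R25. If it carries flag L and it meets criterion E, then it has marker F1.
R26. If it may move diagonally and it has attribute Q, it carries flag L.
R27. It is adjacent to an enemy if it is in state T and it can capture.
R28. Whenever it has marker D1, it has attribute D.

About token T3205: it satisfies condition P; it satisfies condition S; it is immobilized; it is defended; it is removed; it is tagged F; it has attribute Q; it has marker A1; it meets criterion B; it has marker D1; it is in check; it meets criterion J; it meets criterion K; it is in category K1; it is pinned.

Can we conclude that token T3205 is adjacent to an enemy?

Forward chaining from the given facts derives: can capture, meets criterion E, is en prise, has marker A, may move diagonally, carries flag L, has attribute D, is on a home square, is in state N, is blocked, is in state U, has marker F1.
Rules concluding "it is adjacent to an enemy": R20 needs "it is shielded"; R22 needs "it is royal"; R27 needs "it is in state T" — none of these are established.

No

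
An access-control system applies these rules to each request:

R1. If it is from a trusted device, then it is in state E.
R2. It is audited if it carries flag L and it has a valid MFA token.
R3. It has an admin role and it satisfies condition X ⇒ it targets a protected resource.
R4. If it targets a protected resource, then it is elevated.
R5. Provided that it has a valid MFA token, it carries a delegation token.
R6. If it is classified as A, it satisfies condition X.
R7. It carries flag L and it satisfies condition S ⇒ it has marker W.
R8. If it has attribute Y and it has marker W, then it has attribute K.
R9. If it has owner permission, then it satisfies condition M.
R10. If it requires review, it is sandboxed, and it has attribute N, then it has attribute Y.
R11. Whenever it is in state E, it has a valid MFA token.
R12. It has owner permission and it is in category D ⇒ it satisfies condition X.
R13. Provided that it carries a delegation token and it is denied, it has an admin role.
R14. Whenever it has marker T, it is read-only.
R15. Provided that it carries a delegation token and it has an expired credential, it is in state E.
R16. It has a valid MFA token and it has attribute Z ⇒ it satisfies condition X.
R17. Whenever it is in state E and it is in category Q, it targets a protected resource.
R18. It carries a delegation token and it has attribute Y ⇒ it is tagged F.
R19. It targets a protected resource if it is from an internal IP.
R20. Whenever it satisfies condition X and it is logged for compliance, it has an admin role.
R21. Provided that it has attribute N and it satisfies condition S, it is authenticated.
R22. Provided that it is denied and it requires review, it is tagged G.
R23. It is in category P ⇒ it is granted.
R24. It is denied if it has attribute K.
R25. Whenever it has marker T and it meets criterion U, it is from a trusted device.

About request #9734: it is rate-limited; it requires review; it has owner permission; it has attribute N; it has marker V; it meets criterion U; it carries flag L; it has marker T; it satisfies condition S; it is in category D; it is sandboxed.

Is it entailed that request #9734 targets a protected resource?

Yes

By R7 (it carries flag L, it satisfies condition S): it has marker W.
By R10 (it requires review, it is sandboxed, it has attribute N): it has attribute Y.
By R12 (it has owner permission, it is in category D): it satisfies condition X.
By R25 (it has marker T, it meets criterion U): it is from a trusted device.
By R1 (it is from a trusted device): it is in state E.
By R8 (it has attribute Y, it has marker W): it has attribute K.
By R11 (it is in state E): it has a valid MFA token.
By R24 (it has attribute K): it is denied.
By R5 (it has a valid MFA token): it carries a delegation token.
By R13 (it carries a delegation token, it is denied): it has an admin role.
By R3 (it has an admin role, it satisfies condition X): it targets a protected resource.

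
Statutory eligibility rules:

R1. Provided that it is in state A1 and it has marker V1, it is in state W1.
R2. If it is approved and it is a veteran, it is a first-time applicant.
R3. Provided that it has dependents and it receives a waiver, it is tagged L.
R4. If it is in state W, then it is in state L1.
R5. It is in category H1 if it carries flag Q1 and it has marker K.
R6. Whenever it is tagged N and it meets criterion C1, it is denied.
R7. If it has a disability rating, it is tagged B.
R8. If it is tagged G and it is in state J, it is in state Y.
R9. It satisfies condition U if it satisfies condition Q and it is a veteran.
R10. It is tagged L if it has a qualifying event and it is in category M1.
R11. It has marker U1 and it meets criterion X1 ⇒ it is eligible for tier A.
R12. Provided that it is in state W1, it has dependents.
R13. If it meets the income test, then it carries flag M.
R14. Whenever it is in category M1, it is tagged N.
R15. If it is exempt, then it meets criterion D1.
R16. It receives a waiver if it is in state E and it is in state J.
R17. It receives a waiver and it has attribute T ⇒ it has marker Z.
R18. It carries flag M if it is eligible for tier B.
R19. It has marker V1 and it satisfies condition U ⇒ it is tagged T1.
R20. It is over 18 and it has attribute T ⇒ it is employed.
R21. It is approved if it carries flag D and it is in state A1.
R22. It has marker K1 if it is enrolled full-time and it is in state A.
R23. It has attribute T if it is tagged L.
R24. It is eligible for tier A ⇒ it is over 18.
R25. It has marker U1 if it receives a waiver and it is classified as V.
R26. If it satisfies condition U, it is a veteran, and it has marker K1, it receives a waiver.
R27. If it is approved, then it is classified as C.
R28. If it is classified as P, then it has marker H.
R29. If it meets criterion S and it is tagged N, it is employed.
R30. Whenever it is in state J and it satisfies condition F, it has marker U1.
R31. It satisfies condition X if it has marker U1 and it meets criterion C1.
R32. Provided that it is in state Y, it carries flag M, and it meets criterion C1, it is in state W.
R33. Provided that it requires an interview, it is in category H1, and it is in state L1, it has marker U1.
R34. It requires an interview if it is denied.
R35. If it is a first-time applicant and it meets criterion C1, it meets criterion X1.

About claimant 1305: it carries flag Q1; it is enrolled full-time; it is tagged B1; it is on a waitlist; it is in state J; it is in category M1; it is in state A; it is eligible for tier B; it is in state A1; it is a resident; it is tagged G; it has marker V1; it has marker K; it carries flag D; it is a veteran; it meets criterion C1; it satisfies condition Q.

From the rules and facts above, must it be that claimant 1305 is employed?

By R1 (it is in state A1, it has marker V1): it is in state W1.
By R5 (it carries flag Q1, it has marker K): it is in category H1.
By R8 (it is tagged G, it is in state J): it is in state Y.
By R9 (it satisfies condition Q, it is a veteran): it satisfies condition U.
By R12 (it is in state W1): it has dependents.
By R14 (it is in category M1): it is tagged N.
By R18 (it is eligible for tier B): it carries flag M.
By R21 (it carries flag D, it is in state A1): it is approved.
By R22 (it is enrolled full-time, it is in state A): it has marker K1.
By R26 (it satisfies condition U, it is a veteran, it has marker K1): it receives a waiver.
By R32 (it is in state Y, it carries flag M, it meets criterion C1): it is in state W.
By R2 (it is approved, it is a veteran): it is a first-time applicant.
By R3 (it has dependents, it receives a waiver): it is tagged L.
By R4 (it is in state W): it is in state L1.
By R6 (it is tagged N, it meets criterion C1): it is denied.
By R23 (it is tagged L): it has attribute T.
By R34 (it is denied): it requires an interview.
By R35 (it is a first-time applicant, it meets criterion C1): it meets criterion X1.
By R33 (it requires an interview, it is in category H1, it is in state L1): it has marker U1.
By R11 (it has marker U1, it meets criterion X1): it is eligible for tier A.
By R24 (it is eligible for tier A): it is over 18.
By R20 (it is over 18, it has attribute T): it is employed.

Yes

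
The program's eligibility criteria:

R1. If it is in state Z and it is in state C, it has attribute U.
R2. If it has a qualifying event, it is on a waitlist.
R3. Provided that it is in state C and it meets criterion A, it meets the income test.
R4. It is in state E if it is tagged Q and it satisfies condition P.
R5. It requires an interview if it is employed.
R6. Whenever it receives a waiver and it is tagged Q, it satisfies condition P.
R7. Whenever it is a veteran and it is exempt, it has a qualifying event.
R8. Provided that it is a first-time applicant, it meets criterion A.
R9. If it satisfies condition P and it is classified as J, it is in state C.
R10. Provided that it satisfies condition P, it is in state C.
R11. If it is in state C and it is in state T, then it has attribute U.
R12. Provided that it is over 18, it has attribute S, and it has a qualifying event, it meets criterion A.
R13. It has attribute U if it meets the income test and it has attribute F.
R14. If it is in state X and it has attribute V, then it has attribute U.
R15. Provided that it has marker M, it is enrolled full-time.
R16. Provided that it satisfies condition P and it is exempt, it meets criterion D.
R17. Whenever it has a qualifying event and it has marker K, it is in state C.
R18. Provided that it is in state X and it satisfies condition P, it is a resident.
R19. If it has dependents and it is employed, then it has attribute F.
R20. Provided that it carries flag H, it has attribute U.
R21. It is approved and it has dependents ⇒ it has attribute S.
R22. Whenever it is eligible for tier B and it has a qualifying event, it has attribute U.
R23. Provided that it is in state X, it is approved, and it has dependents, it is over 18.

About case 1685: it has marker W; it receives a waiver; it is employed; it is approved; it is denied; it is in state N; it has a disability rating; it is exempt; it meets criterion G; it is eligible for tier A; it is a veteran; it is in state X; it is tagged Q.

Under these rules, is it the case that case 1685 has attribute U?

Forward chaining from the given facts derives: requires an interview, satisfies condition P, has a qualifying event, is in state C, meets criterion D, is a resident, is on a waitlist, is in state E.
Rules concluding "it has attribute U": R1 needs "it is in state Z"; R11 needs "it is in state T"; R13 needs "it meets the income test"; R14 needs "it has attribute V"; R20 needs "it carries flag H"; R22 needs "it is eligible for tier B" — none of these are established.

No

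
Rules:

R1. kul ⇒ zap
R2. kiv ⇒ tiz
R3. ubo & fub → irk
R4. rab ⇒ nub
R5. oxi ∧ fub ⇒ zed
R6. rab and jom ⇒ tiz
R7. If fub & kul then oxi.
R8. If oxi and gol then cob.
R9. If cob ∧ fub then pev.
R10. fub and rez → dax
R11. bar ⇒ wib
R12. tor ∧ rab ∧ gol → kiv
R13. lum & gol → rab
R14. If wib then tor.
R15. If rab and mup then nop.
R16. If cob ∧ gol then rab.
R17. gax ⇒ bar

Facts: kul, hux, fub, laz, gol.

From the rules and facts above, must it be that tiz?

Forward chaining from the given facts derives: zap, oxi, cob, pev, rab, nub, zed.
Rules concluding tiz: R2 needs kiv; R6 needs jom — none of these are established.

No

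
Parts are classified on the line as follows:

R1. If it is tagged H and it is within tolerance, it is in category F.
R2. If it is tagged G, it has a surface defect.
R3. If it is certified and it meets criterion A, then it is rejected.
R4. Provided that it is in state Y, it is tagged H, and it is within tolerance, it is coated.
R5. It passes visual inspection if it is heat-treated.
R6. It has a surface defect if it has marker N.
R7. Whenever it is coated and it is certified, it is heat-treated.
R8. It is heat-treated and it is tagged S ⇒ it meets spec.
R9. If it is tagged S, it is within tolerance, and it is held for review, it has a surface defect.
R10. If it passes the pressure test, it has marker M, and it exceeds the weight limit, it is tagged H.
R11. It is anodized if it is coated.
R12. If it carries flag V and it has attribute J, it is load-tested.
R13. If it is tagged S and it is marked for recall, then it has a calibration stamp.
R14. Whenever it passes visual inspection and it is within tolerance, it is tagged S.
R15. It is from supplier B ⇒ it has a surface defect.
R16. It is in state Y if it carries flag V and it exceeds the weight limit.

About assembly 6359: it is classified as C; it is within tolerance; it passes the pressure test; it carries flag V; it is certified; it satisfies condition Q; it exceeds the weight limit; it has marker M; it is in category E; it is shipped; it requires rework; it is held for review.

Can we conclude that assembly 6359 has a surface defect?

Yes

By R10 (it passes the pressure test, it has marker M, it exceeds the weight limit): it is tagged H.
By R16 (it carries flag V, it exceeds the weight limit): it is in state Y.
By R4 (it is in state Y, it is tagged H, it is within tolerance): it is coated.
By R7 (it is coated, it is certified): it is heat-treated.
By R5 (it is heat-treated): it passes visual inspection.
By R14 (it passes visual inspection, it is within tolerance): it is tagged S.
By R9 (it is tagged S, it is within tolerance, it is held for review): it has a surface defect.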